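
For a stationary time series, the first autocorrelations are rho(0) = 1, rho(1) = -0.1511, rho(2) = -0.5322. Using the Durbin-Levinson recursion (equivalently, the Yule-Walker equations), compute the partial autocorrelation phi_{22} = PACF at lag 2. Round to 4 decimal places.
\phi_{22} = -0.5680

The PACF at lag k is phi_{kk}, the last component of the solution
to the Yule-Walker system G_k phi = r_k where
  (G_k)_{ij} = rho(|i - j|), (r_k)_i = rho(i), i,j = 1..k.
Equivalently, Durbin-Levinson gives phi_{kk} iteratively:
  phi_{11} = rho(1)
  phi_{kk} = [rho(k) - sum_{j=1..k-1} phi_{k-1,j} rho(k-j)]
            / [1 - sum_{j=1..k-1} phi_{k-1,j} rho(j)],
  phi_{k,j} = phi_{k-1,j} - phi_{kk} phi_{k-1,k-j},  j = 1..k-1.
Step k = 1:
  phi_11 = rho(1) = -0.1511.
Step k = 2:
  phi_22 = [rho(2) - phi_11 rho(1)] / [1 - phi_11 rho(1)] = [-0.5322 - (-0.1511)(-0.1511)] / [1 - (-0.1511)(-0.1511)]
         = -0.55503121 / 0.97716879 = -0.568.
Therefore phi_{22} = -0.5680.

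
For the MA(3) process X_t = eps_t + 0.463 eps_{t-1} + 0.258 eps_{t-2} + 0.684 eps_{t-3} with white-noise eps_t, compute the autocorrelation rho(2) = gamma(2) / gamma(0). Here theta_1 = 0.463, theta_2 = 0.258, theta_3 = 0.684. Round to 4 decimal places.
\rho(2) = 0.3286

For an MA(q) process with theta_0 = 1, the autocovariance is
  gamma(k) = sigma^2 * sum_{i=0..q-k} theta_i * theta_{i+k},
and rho(k) = gamma(k) / gamma(0). Sigma^2 cancels.
  numerator   = (1)*(0.258) + (0.463)*(0.684) = 0.574692.
  denominator = (1)^2 + (0.463)^2 + (0.258)^2 + (0.684)^2 = 1.748789.
  rho(2) = 0.574692 / 1.748789 = 0.3286.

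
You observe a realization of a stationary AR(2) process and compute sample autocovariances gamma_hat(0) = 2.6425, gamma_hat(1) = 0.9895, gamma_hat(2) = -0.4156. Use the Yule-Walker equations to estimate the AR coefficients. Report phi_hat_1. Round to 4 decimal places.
\hat\phi_{1} = 0.5040

The Yule-Walker equations for an AR(p) process read, in matrix form,
  Gamma_p phi = r_p,   with   (Gamma_p)_{ij} = gamma(|i - j|),
                       (r_p)_i = gamma(i),   i,j = 1..p.
Substitute the sample gammas (Toeplitz matrix and right-hand side of size 2):
  Gamma_p = [[2.6425, 0.9895], [0.9895, 2.6425]]
  r_p     = [0.9895, -0.4156]
Written out:
  2.6425 phi_1 + 0.9895 phi_2 = 0.9895
  0.9895 phi_1 + 2.6425 phi_2 = -0.4156
Solve by Cramer's rule:
  det = gamma(0)^2 - gamma(1)^2 = (2.6425)^2 - (0.9895)^2 = 6.98280625 - 0.97911025 = 6.003696
  phi_hat_1 = [gamma(1) gamma(0) - gamma(1) gamma(2)] / det = [(0.9895)(2.6425) - (0.9895)(-0.4156)] / 6.003696 = 3.02598995 / 6.003696 = 0.504
  phi_hat_2 = [gamma(0) gamma(2) - gamma(1)^2] / det = [(2.6425)(-0.4156) - (0.9895)^2] / 6.003696 = -2.07733325 / 6.003696 = -0.346
So phi_hat = [0.5040, -0.3460].
Therefore phi_hat_1 = 0.5040.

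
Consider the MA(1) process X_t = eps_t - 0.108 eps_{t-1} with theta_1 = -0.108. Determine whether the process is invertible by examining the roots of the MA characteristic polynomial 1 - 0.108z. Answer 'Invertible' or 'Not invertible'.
\text{Invertible}

The MA(q) characteristic polynomial is P(z) = 1 - 0.108z.
Invertibility requires all roots to lie outside the unit circle, i.e. |z| > 1 for every root.
This is linear in z: 1 + (-0.108) z = 0  =>  z = -1/(-0.108) = 9.259259,  |z| = 9.259259.
Moduli of all roots: 9.2593.
All moduli strictly greater than 1? Yes.
Verdict: Invertible.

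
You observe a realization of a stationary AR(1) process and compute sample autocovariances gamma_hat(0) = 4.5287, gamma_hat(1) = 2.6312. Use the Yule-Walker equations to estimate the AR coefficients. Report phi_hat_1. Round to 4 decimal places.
\hat\phi_{1} = 0.5810

The Yule-Walker equations for an AR(p) process read, in matrix form,
  Gamma_p phi = r_p,   with   (Gamma_p)_{ij} = gamma(|i - j|),
                       (r_p)_i = gamma(i),   i,j = 1..p.
Substitute the sample gammas (Toeplitz matrix and right-hand side of size 1):
  Gamma_p = [[4.5287]]
  r_p     = [2.6312]
With p = 1 this is the single equation gamma(0) phi_1 = gamma(1):
  phi_hat_1 = gamma(1) / gamma(0) = 2.6312 / 4.5287 = 0.5810.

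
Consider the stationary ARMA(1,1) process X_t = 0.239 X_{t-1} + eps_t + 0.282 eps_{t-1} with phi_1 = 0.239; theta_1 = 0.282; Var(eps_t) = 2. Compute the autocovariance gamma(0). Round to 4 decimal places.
\gamma(0) = 2.5758

Multiply the model equation by X_{t-k} and take expectations. With theta_0 = psi_0 = 1 and psi_j the MA(infinity) weights, this gives
  gamma(k) - sum_i phi_i gamma(k-i) = c_k,
  c_k = sigma^2 * sum_{j=k..q} theta_j psi_{j-k}   (c_k = 0 for k > q),
using gamma(-m) = gamma(m).
psi-weights needed (psi_j = theta_j + sum_i phi_i psi_{j-i}):
  psi_1 = theta_1 + phi_1 = 0.282 + (0.239) = 0.521
Right-hand sides:
  c_0 = sigma^2 (1 + theta_1 psi_1) = 2 * (1 + (0.282)(0.521)) = 2 * 1.146922 = 2.293844
  c_1 = sigma^2 theta_1 = 2 * (0.282) = 0.564
  c_2 = 0
Equations for k = 0 and k = 1 (AR order 1):
  gamma(0) = phi_1 gamma(1) + c_0
  gamma(1) = phi_1 gamma(0) + c_1
Substituting the second into the first: gamma(0) (1 - phi_1^2) = c_0 + phi_1 c_1, so
  gamma(0) = (c_0 + phi_1 c_1) / (1 - phi_1^2) = (2.293844 + (0.239)(0.564)) / (1 - (0.239)^2) = 2.42864 / 0.942879 = 2.575771.
Therefore gamma(0) = 2.5758 (to 4 decimal places).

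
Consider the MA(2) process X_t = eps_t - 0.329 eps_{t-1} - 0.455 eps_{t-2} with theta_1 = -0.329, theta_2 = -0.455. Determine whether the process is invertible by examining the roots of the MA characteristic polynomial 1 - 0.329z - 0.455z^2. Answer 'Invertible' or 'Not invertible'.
\text{Invertible}

The MA(q) characteristic polynomial is P(z) = 1 - 0.329z - 0.455z^2.
Invertibility requires all roots to lie outside the unit circle, i.e. |z| > 1 for every root.
Set 1 + (-0.329) z + (-0.455) z^2 = 0, i.e. a z^2 + b z + c = 0 with a = -0.455, b = -0.329, c = 1.
Discriminant D = b^2 - 4ac = (-0.329)^2 - 4*(-0.455)*1 = 0.108241 - (-1.82) = 1.928241.
D >= 0, so the roots are real: z = (-b +/- sqrt(D)) / (2a) = (0.329 +/- 1.388611) / (-0.91).
  z_1 = (0.329 + 1.388611) / (-0.91) = -1.8875,   |z_1| = 1.8875.
  z_2 = (0.329 - 1.388611) / (-0.91) = 1.1644,   |z_2| = 1.1644.
Moduli of all roots: 1.8875, 1.1644.
All moduli strictly greater than 1? Yes.
Verdict: Invertible.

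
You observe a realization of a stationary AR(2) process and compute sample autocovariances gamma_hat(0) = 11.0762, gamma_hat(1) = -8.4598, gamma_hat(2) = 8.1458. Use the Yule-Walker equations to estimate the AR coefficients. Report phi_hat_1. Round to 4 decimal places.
\hat\phi_{1} = -0.4850

The Yule-Walker equations for an AR(p) process read, in matrix form,
  Gamma_p phi = r_p,   with   (Gamma_p)_{ij} = gamma(|i - j|),
                       (r_p)_i = gamma(i),   i,j = 1..p.
Substitute the sample gammas (Toeplitz matrix and right-hand side of size 2):
  Gamma_p = [[11.0762, -8.4598], [-8.4598, 11.0762]]
  r_p     = [-8.4598, 8.1458]
Written out:
  11.0762 phi_1 - 8.4598 phi_2 = -8.4598
  -8.4598 phi_1 + 11.0762 phi_2 = 8.1458
Solve by Cramer's rule:
  det = gamma(0)^2 - gamma(1)^2 = (11.0762)^2 - (-8.4598)^2 = 122.68220644 - 71.56821604 = 51.1139904
  phi_hat_1 = [gamma(1) gamma(0) - gamma(1) gamma(2)] / det = [(-8.4598)(11.0762) - (-8.4598)(8.1458)] / 51.1139904 = -24.79059792 / 51.1139904 = -0.485
  phi_hat_2 = [gamma(0) gamma(2) - gamma(1)^2] / det = [(11.0762)(8.1458) - (-8.4598)^2] / 51.1139904 = 18.65629392 / 51.1139904 = 0.365
So phi_hat = [-0.4850, 0.3650].
Therefore phi_hat_1 = -0.4850.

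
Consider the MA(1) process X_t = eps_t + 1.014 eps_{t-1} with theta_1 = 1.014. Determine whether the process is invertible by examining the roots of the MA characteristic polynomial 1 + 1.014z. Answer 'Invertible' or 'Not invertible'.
\text{Not invertible}

The MA(q) characteristic polynomial is P(z) = 1 + 1.014z.
Invertibility requires all roots to lie outside the unit circle, i.e. |z| > 1 for every root.
This is linear in z: 1 + (1.014) z = 0  =>  z = -1/(1.014) = -0.986193,  |z| = 0.986193.
Moduli of all roots: 0.9862.
All moduli strictly greater than 1? No.
Verdict: Not invertible.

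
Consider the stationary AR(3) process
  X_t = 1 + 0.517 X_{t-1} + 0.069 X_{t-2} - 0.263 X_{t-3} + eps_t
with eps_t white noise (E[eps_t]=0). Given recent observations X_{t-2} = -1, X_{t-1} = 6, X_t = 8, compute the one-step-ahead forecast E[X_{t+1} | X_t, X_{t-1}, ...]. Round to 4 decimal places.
E[X_{t+1} \mid \mathcal F_t] = 5.8130

For an AR(p) model X_t = c + sum_i phi_i X_{t-i} + eps_t, the
one-step-ahead conditional mean is
  E[X_{t+1} | X_t, ...] = c + sum_i phi_i X_{t+1-i}.
Substitute known values:
  E[X_{t+1} | ...] = 1 + (0.517) * (8) + (0.069) * (6) + (-0.263) * (-1)
                   = 5.8130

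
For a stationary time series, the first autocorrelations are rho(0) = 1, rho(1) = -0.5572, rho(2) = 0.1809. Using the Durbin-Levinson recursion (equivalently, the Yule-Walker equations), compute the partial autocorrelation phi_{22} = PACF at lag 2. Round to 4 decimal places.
\phi_{22} = -0.1879

The PACF at lag k is phi_{kk}, the last component of the solution
to the Yule-Walker system G_k phi = r_k where
  (G_k)_{ij} = rho(|i - j|), (r_k)_i = rho(i), i,j = 1..k.
Equivalently, Durbin-Levinson gives phi_{kk} iteratively:
  phi_{11} = rho(1)
  phi_{kk} = [rho(k) - sum_{j=1..k-1} phi_{k-1,j} rho(k-j)]
            / [1 - sum_{j=1..k-1} phi_{k-1,j} rho(j)],
  phi_{k,j} = phi_{k-1,j} - phi_{kk} phi_{k-1,k-j},  j = 1..k-1.
Step k = 1:
  phi_11 = rho(1) = -0.5572.
Step k = 2:
  phi_22 = [rho(2) - phi_11 rho(1)] / [1 - phi_11 rho(1)] = [0.1809 - (-0.5572)(-0.5572)] / [1 - (-0.5572)(-0.5572)]
         = -0.12957184 / 0.68952816 = -0.1879.
Therefore phi_{22} = -0.1879.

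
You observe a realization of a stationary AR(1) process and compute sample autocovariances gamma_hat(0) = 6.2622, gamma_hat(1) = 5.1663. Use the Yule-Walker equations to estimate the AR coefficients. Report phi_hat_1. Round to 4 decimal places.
\hat\phi_{1} = 0.8250

The Yule-Walker equations for an AR(p) process read, in matrix form,
  Gamma_p phi = r_p,   with   (Gamma_p)_{ij} = gamma(|i - j|),
                       (r_p)_i = gamma(i),   i,j = 1..p.
Substitute the sample gammas (Toeplitz matrix and right-hand side of size 1):
  Gamma_p = [[6.2622]]
  r_p     = [5.1663]
With p = 1 this is the single equation gamma(0) phi_1 = gamma(1):
  phi_hat_1 = gamma(1) / gamma(0) = 5.1663 / 6.2622 = 0.8250.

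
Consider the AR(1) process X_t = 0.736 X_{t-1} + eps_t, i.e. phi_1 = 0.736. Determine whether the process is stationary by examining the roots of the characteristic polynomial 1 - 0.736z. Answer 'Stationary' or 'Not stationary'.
\text{Stationary}

The AR(p) characteristic polynomial is P(z) = 1 - 0.736z.
Stationarity requires all roots to lie outside the unit circle, i.e. |z| > 1 for every root.
This is linear in z: 1 + (-0.736) z = 0  =>  z = -1/(-0.736) = 1.358696,  |z| = 1.358696.
Moduli of all roots: 1.3587.
All moduli strictly greater than 1? Yes.
Verdict: Stationary.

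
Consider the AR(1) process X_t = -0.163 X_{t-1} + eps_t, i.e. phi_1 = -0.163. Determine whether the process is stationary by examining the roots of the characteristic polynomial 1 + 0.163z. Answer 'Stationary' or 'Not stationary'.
\text{Stationary}

The AR(p) characteristic polynomial is P(z) = 1 + 0.163z.
Stationarity requires all roots to lie outside the unit circle, i.e. |z| > 1 for every root.
This is linear in z: 1 + (0.163) z = 0  =>  z = -1/(0.163) = -6.134969,  |z| = 6.134969.
Moduli of all roots: 6.1350.
All moduli strictly greater than 1? Yes.
Verdict: Stationary.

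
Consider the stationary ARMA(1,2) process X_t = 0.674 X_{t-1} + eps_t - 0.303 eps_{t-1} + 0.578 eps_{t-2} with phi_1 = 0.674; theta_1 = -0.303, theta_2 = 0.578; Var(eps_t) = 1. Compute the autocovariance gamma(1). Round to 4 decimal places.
\gamma(1) = 1.5251

Multiply the model equation by X_{t-k} and take expectations. With theta_0 = psi_0 = 1 and psi_j the MA(infinity) weights, this gives
  gamma(k) - sum_i phi_i gamma(k-i) = c_k,
  c_k = sigma^2 * sum_{j=k..q} theta_j psi_{j-k}   (c_k = 0 for k > q),
using gamma(-m) = gamma(m).
psi-weights needed (psi_j = theta_j + sum_i phi_i psi_{j-i}):
  psi_1 = theta_1 + phi_1 = -0.303 + (0.674) = 0.371
  psi_2 = theta_2 + phi_1 psi_1 = 0.578 + (0.674)(0.371) = 0.828054
Right-hand sides:
  c_0 = sigma^2 (1 + theta_1 psi_1 + theta_2 psi_2) = 1 * (1 + (-0.303)(0.371) + (0.578)(0.828054)) = 1 * 1.366202 = 1.366202
  c_1 = sigma^2 (theta_1 + theta_2 psi_1) = 1 * (-0.303 + (0.578)(0.371)) = -0.088562
  c_2 = sigma^2 theta_2 = 1 * (0.578) = 0.578
Equations for k = 0 and k = 1 (AR order 1):
  gamma(0) = phi_1 gamma(1) + c_0
  gamma(1) = phi_1 gamma(0) + c_1
Substituting the second into the first: gamma(0) (1 - phi_1^2) = c_0 + phi_1 c_1, so
  gamma(0) = (c_0 + phi_1 c_1) / (1 - phi_1^2) = (1.366202 + (0.674)(-0.088562)) / (1 - (0.674)^2) = 1.306511 / 0.545724 = 2.394088.
  gamma(1) = phi_1 gamma(0) + c_1 = (0.674)(2.394088) + (-0.088562) = 1.525053.
Therefore gamma(1) = 1.5251 (to 4 decimal places).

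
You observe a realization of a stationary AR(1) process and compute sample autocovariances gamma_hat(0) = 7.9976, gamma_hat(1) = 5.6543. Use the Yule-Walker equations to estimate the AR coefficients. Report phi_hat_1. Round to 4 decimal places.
\hat\phi_{1} = 0.7070

The Yule-Walker equations for an AR(p) process read, in matrix form,
  Gamma_p phi = r_p,   with   (Gamma_p)_{ij} = gamma(|i - j|),
                       (r_p)_i = gamma(i),   i,j = 1..p.
Substitute the sample gammas (Toeplitz matrix and right-hand side of size 1):
  Gamma_p = [[7.9976]]
  r_p     = [5.6543]
With p = 1 this is the single equation gamma(0) phi_1 = gamma(1):
  phi_hat_1 = gamma(1) / gamma(0) = 5.6543 / 7.9976 = 0.7070.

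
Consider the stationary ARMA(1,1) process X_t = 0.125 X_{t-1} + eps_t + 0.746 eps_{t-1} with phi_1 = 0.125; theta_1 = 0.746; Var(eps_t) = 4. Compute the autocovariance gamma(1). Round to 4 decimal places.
\gamma(1) = 3.8693

Multiply the model equation by X_{t-k} and take expectations. With theta_0 = psi_0 = 1 and psi_j the MA(infinity) weights, this gives
  gamma(k) - sum_i phi_i gamma(k-i) = c_k,
  c_k = sigma^2 * sum_{j=k..q} theta_j psi_{j-k}   (c_k = 0 for k > q),
using gamma(-m) = gamma(m).
psi-weights needed (psi_j = theta_j + sum_i phi_i psi_{j-i}):
  psi_1 = theta_1 + phi_1 = 0.746 + (0.125) = 0.871
Right-hand sides:
  c_0 = sigma^2 (1 + theta_1 psi_1) = 4 * (1 + (0.746)(0.871)) = 4 * 1.649766 = 6.599064
  c_1 = sigma^2 theta_1 = 4 * (0.746) = 2.984
  c_2 = 0
Equations for k = 0 and k = 1 (AR order 1):
  gamma(0) = phi_1 gamma(1) + c_0
  gamma(1) = phi_1 gamma(0) + c_1
Substituting the second into the first: gamma(0) (1 - phi_1^2) = c_0 + phi_1 c_1, so
  gamma(0) = (c_0 + phi_1 c_1) / (1 - phi_1^2) = (6.599064 + (0.125)(2.984)) / (1 - (0.125)^2) = 6.972064 / 0.984375 = 7.082732.
  gamma(1) = phi_1 gamma(0) + c_1 = (0.125)(7.082732) + (2.984) = 3.869341.
Therefore gamma(1) = 3.8693 (to 4 decimal places).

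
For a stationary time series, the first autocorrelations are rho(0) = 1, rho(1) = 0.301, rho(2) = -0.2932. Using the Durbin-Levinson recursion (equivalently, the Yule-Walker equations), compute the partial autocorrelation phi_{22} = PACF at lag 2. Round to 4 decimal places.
\phi_{22} = -0.4220

The PACF at lag k is phi_{kk}, the last component of the solution
to the Yule-Walker system G_k phi = r_k where
  (G_k)_{ij} = rho(|i - j|), (r_k)_i = rho(i), i,j = 1..k.
Equivalently, Durbin-Levinson gives phi_{kk} iteratively:
  phi_{11} = rho(1)
  phi_{kk} = [rho(k) - sum_{j=1..k-1} phi_{k-1,j} rho(k-j)]
            / [1 - sum_{j=1..k-1} phi_{k-1,j} rho(j)],
  phi_{k,j} = phi_{k-1,j} - phi_{kk} phi_{k-1,k-j},  j = 1..k-1.
Step k = 1:
  phi_11 = rho(1) = 0.301.
Step k = 2:
  phi_22 = [rho(2) - phi_11 rho(1)] / [1 - phi_11 rho(1)] = [-0.2932 - (0.301)(0.301)] / [1 - (0.301)(0.301)]
         = -0.383801 / 0.909399 = -0.422.
Therefore phi_{22} = -0.4220.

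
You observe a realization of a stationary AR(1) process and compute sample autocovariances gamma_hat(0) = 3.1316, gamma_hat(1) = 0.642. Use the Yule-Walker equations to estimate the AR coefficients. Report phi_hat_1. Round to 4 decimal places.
\hat\phi_{1} = 0.2050

The Yule-Walker equations for an AR(p) process read, in matrix form,
  Gamma_p phi = r_p,   with   (Gamma_p)_{ij} = gamma(|i - j|),
                       (r_p)_i = gamma(i),   i,j = 1..p.
Substitute the sample gammas (Toeplitz matrix and right-hand side of size 1):
  Gamma_p = [[3.1316]]
  r_p     = [0.642]
With p = 1 this is the single equation gamma(0) phi_1 = gamma(1):
  phi_hat_1 = gamma(1) / gamma(0) = 0.642 / 3.1316 = 0.2050.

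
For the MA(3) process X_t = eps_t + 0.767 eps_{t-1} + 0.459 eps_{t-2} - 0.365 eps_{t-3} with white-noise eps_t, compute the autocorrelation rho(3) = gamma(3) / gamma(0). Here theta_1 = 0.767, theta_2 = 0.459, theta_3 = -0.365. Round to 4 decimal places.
\rho(3) = -0.1889

For an MA(q) process with theta_0 = 1, the autocovariance is
  gamma(k) = sigma^2 * sum_{i=0..q-k} theta_i * theta_{i+k},
and rho(k) = gamma(k) / gamma(0). Sigma^2 cancels.
  numerator   = (1)*(-0.365) = -0.365.
  denominator = (1)^2 + (0.767)^2 + (0.459)^2 + (-0.365)^2 = 1.932195.
  rho(3) = -0.365 / 1.932195 = -0.1889.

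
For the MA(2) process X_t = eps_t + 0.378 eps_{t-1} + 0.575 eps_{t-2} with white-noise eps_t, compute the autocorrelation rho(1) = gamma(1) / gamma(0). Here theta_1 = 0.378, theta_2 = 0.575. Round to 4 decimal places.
\rho(1) = 0.4040

For an MA(q) process with theta_0 = 1, the autocovariance is
  gamma(k) = sigma^2 * sum_{i=0..q-k} theta_i * theta_{i+k},
and rho(k) = gamma(k) / gamma(0). Sigma^2 cancels.
  numerator   = (1)*(0.378) + (0.378)*(0.575) = 0.59535.
  denominator = (1)^2 + (0.378)^2 + (0.575)^2 = 1.473509.
  rho(1) = 0.59535 / 1.473509 = 0.4040.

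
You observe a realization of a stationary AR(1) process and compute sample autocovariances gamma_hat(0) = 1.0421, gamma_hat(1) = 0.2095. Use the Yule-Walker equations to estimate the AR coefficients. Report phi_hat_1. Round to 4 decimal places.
\hat\phi_{1} = 0.2010

The Yule-Walker equations for an AR(p) process read, in matrix form,
  Gamma_p phi = r_p,   with   (Gamma_p)_{ij} = gamma(|i - j|),
                       (r_p)_i = gamma(i),   i,j = 1..p.
Substitute the sample gammas (Toeplitz matrix and right-hand side of size 1):
  Gamma_p = [[1.0421]]
  r_p     = [0.2095]
With p = 1 this is the single equation gamma(0) phi_1 = gamma(1):
  phi_hat_1 = gamma(1) / gamma(0) = 0.2095 / 1.0421 = 0.2010.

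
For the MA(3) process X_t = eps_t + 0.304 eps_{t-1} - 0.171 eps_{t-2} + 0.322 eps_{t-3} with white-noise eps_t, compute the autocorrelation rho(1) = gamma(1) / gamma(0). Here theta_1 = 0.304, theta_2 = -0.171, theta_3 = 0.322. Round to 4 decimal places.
\rho(1) = 0.1607

For an MA(q) process with theta_0 = 1, the autocovariance is
  gamma(k) = sigma^2 * sum_{i=0..q-k} theta_i * theta_{i+k},
and rho(k) = gamma(k) / gamma(0). Sigma^2 cancels.
  numerator   = (1)*(0.304) + (0.304)*(-0.171) + (-0.171)*(0.322) = 0.196954.
  denominator = (1)^2 + (0.304)^2 + (-0.171)^2 + (0.322)^2 = 1.225341.
  rho(1) = 0.196954 / 1.225341 = 0.1607.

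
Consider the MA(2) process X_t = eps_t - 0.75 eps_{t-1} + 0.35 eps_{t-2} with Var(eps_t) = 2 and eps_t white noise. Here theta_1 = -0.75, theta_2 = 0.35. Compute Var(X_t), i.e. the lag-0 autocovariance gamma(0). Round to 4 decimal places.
\gamma(0) = 3.3700

For an MA(q) process X_t = eps_t + sum_i theta_i eps_{t-i} with
Var(eps_t) = sigma^2, the variance is
  gamma(0) = sigma^2 * (1 + sum_i theta_i^2).
  sum_i theta_i^2 = (-0.75)^2 + (0.35)^2 = 0.5625 + 0.1225 = 0.685.
  gamma(0) = 2 * (1 + 0.685) = 2 * 1.685 = 3.37, which rounds to 3.3700.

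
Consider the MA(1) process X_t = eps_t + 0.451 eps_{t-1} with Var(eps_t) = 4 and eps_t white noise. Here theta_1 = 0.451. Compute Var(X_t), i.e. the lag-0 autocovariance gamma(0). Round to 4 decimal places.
\gamma(0) = 4.8136

For an MA(q) process X_t = eps_t + sum_i theta_i eps_{t-i} with
Var(eps_t) = sigma^2, the variance is
  gamma(0) = sigma^2 * (1 + sum_i theta_i^2).
  sum_i theta_i^2 = (0.451)^2 = 0.203401.
  gamma(0) = 4 * (1 + 0.203401) = 4 * 1.203401 = 4.813604, which rounds to 4.8136.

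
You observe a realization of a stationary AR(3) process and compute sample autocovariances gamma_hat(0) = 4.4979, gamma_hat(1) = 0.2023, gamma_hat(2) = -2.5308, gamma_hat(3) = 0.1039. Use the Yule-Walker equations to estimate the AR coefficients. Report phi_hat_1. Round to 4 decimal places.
\hat\phi_{1} = 0.1440

The Yule-Walker equations for an AR(p) process read, in matrix form,
  Gamma_p phi = r_p,   with   (Gamma_p)_{ij} = gamma(|i - j|),
                       (r_p)_i = gamma(i),   i,j = 1..p.
Substitute the sample gammas (Toeplitz matrix and right-hand side of size 3):
  Gamma_p = [[4.4979, 0.2023, -2.5308], [0.2023, 4.4979, 0.2023], [-2.5308, 0.2023, 4.4979]]
  r_p     = [0.2023, -2.5308, 0.1039]
Written out (R1..R3):
  (R1) 4.4979 phi_1 + 0.2023 phi_2 - 2.5308 phi_3 = 0.2023
  (R2) 0.2023 phi_1 + 4.4979 phi_2 + 0.2023 phi_3 = -2.5308
  (R3) -2.5308 phi_1 + 0.2023 phi_2 + 4.4979 phi_3 = 0.1039
Gaussian elimination:
  R2 <- R2 - (0.2023/4.4979) R1 = R2 - (0.044977) R1:  4.488801 phi_2 + 0.316127 phi_3 = -2.539899
  R3 <- R3 - (-2.5308/4.4979) R1 = R3 - (-0.562663) R1:  0.316127 phi_2 + 3.073914 phi_3 = 0.217727
  R3 <- R3 - (0.316127/4.488801) R2 = R3 - (0.070426) R2:  3.05165 phi_3 = 0.396601
Back-substitution:
  phi_hat_3 = 0.396601 / 3.05165 = 0.129963
  phi_hat_2 = (-2.539899 - (0.316127)(0.129963)) / 4.488801 = -0.574983
  phi_hat_1 = (0.2023 - (0.2023)(-0.574983) - (-2.5308)(0.129963)) / 4.4979 = 0.143962
So phi_hat = [0.1440, -0.5750, 0.1300].
Therefore phi_hat_1 = 0.1440.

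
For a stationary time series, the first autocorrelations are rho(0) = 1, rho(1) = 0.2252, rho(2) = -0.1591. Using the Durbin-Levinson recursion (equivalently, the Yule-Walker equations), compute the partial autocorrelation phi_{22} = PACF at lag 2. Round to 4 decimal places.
\phi_{22} = -0.2210

The PACF at lag k is phi_{kk}, the last component of the solution
to the Yule-Walker system G_k phi = r_k where
  (G_k)_{ij} = rho(|i - j|), (r_k)_i = rho(i), i,j = 1..k.
Equivalently, Durbin-Levinson gives phi_{kk} iteratively:
  phi_{11} = rho(1)
  phi_{kk} = [rho(k) - sum_{j=1..k-1} phi_{k-1,j} rho(k-j)]
            / [1 - sum_{j=1..k-1} phi_{k-1,j} rho(j)],
  phi_{k,j} = phi_{k-1,j} - phi_{kk} phi_{k-1,k-j},  j = 1..k-1.
Step k = 1:
  phi_11 = rho(1) = 0.2252.
Step k = 2:
  phi_22 = [rho(2) - phi_11 rho(1)] / [1 - phi_11 rho(1)] = [-0.1591 - (0.2252)(0.2252)] / [1 - (0.2252)(0.2252)]
         = -0.20981504 / 0.94928496 = -0.221.
Therefore phi_{22} = -0.2210.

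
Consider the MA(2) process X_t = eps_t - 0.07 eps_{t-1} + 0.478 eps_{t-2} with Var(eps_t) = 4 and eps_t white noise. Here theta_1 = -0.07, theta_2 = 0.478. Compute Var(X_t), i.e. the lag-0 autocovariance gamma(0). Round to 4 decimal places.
\gamma(0) = 4.9335

For an MA(q) process X_t = eps_t + sum_i theta_i eps_{t-i} with
Var(eps_t) = sigma^2, the variance is
  gamma(0) = sigma^2 * (1 + sum_i theta_i^2).
  sum_i theta_i^2 = (-0.07)^2 + (0.478)^2 = 0.0049 + 0.228484 = 0.233384.
  gamma(0) = 4 * (1 + 0.233384) = 4 * 1.233384 = 4.933536, which rounds to 4.9335.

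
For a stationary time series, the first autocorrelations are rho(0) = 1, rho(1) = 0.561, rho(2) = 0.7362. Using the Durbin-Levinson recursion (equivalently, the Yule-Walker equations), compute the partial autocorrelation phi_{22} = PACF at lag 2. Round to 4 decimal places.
\phi_{22} = 0.6150

The PACF at lag k is phi_{kk}, the last component of the solution
to the Yule-Walker system G_k phi = r_k where
  (G_k)_{ij} = rho(|i - j|), (r_k)_i = rho(i), i,j = 1..k.
Equivalently, Durbin-Levinson gives phi_{kk} iteratively:
  phi_{11} = rho(1)
  phi_{kk} = [rho(k) - sum_{j=1..k-1} phi_{k-1,j} rho(k-j)]
            / [1 - sum_{j=1..k-1} phi_{k-1,j} rho(j)],
  phi_{k,j} = phi_{k-1,j} - phi_{kk} phi_{k-1,k-j},  j = 1..k-1.
Step k = 1:
  phi_11 = rho(1) = 0.561.
Step k = 2:
  phi_22 = [rho(2) - phi_11 rho(1)] / [1 - phi_11 rho(1)] = [0.7362 - (0.561)(0.561)] / [1 - (0.561)(0.561)]
         = 0.421479 / 0.685279 = 0.615.
Therefore phi_{22} = 0.6150.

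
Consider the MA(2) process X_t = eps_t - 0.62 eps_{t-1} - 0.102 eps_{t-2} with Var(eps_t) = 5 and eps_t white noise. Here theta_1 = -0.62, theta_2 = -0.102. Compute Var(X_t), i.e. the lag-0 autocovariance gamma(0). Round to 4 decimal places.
\gamma(0) = 6.9740

For an MA(q) process X_t = eps_t + sum_i theta_i eps_{t-i} with
Var(eps_t) = sigma^2, the variance is
  gamma(0) = sigma^2 * (1 + sum_i theta_i^2).
  sum_i theta_i^2 = (-0.62)^2 + (-0.102)^2 = 0.3844 + 0.010404 = 0.394804.
  gamma(0) = 5 * (1 + 0.394804) = 5 * 1.394804 = 6.97402, which rounds to 6.9740.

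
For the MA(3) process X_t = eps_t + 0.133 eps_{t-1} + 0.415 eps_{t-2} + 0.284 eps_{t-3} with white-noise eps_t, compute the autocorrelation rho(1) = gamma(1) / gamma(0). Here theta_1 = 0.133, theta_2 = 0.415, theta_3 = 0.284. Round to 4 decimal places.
\rho(1) = 0.2409

For an MA(q) process with theta_0 = 1, the autocovariance is
  gamma(k) = sigma^2 * sum_{i=0..q-k} theta_i * theta_{i+k},
and rho(k) = gamma(k) / gamma(0). Sigma^2 cancels.
  numerator   = (1)*(0.133) + (0.133)*(0.415) + (0.415)*(0.284) = 0.306055.
  denominator = (1)^2 + (0.133)^2 + (0.415)^2 + (0.284)^2 = 1.27057.
  rho(1) = 0.306055 / 1.27057 = 0.2409.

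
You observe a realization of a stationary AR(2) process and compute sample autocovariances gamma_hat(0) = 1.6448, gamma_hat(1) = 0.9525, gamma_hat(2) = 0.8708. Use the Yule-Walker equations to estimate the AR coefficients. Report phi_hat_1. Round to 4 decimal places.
\hat\phi_{1} = 0.4100

The Yule-Walker equations for an AR(p) process read, in matrix form,
  Gamma_p phi = r_p,   with   (Gamma_p)_{ij} = gamma(|i - j|),
                       (r_p)_i = gamma(i),   i,j = 1..p.
Substitute the sample gammas (Toeplitz matrix and right-hand side of size 2):
  Gamma_p = [[1.6448, 0.9525], [0.9525, 1.6448]]
  r_p     = [0.9525, 0.8708]
Written out:
  1.6448 phi_1 + 0.9525 phi_2 = 0.9525
  0.9525 phi_1 + 1.6448 phi_2 = 0.8708
Solve by Cramer's rule:
  det = gamma(0)^2 - gamma(1)^2 = (1.6448)^2 - (0.9525)^2 = 2.70536704 - 0.90725625 = 1.79811079
  phi_hat_1 = [gamma(1) gamma(0) - gamma(1) gamma(2)] / det = [(0.9525)(1.6448) - (0.9525)(0.8708)] / 1.79811079 = 0.737235 / 1.79811079 = 0.41
  phi_hat_2 = [gamma(0) gamma(2) - gamma(1)^2] / det = [(1.6448)(0.8708) - (0.9525)^2] / 1.79811079 = 0.52503559 / 1.79811079 = 0.292
So phi_hat = [0.4100, 0.2920].
Therefore phi_hat_1 = 0.4100.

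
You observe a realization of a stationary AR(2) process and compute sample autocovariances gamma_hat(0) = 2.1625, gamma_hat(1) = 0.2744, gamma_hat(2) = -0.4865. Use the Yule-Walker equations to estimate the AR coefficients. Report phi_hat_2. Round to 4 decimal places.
\hat\phi_{2} = -0.2450

The Yule-Walker equations for an AR(p) process read, in matrix form,
  Gamma_p phi = r_p,   with   (Gamma_p)_{ij} = gamma(|i - j|),
                       (r_p)_i = gamma(i),   i,j = 1..p.
Substitute the sample gammas (Toeplitz matrix and right-hand side of size 2):
  Gamma_p = [[2.1625, 0.2744], [0.2744, 2.1625]]
  r_p     = [0.2744, -0.4865]
Written out:
  2.1625 phi_1 + 0.2744 phi_2 = 0.2744
  0.2744 phi_1 + 2.1625 phi_2 = -0.4865
Solve by Cramer's rule:
  det = gamma(0)^2 - gamma(1)^2 = (2.1625)^2 - (0.2744)^2 = 4.67640625 - 0.07529536 = 4.60111089
  phi_hat_1 = [gamma(1) gamma(0) - gamma(1) gamma(2)] / det = [(0.2744)(2.1625) - (0.2744)(-0.4865)] / 4.60111089 = 0.7268856 / 4.60111089 = 0.158
  phi_hat_2 = [gamma(0) gamma(2) - gamma(1)^2] / det = [(2.1625)(-0.4865) - (0.2744)^2] / 4.60111089 = -1.12735161 / 4.60111089 = -0.245
So phi_hat = [0.1580, -0.2450].
Therefore phi_hat_2 = -0.2450.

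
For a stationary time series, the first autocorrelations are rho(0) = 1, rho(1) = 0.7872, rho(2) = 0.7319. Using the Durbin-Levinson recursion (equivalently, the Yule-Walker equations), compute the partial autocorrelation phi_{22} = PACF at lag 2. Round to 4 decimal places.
\phi_{22} = 0.2951

The PACF at lag k is phi_{kk}, the last component of the solution
to the Yule-Walker system G_k phi = r_k where
  (G_k)_{ij} = rho(|i - j|), (r_k)_i = rho(i), i,j = 1..k.
Equivalently, Durbin-Levinson gives phi_{kk} iteratively:
  phi_{11} = rho(1)
  phi_{kk} = [rho(k) - sum_{j=1..k-1} phi_{k-1,j} rho(k-j)]
            / [1 - sum_{j=1..k-1} phi_{k-1,j} rho(j)],
  phi_{k,j} = phi_{k-1,j} - phi_{kk} phi_{k-1,k-j},  j = 1..k-1.
Step k = 1:
  phi_11 = rho(1) = 0.7872.
Step k = 2:
  phi_22 = [rho(2) - phi_11 rho(1)] / [1 - phi_11 rho(1)] = [0.7319 - (0.7872)(0.7872)] / [1 - (0.7872)(0.7872)]
         = 0.11221616 / 0.38031616 = 0.2951.
Therefore phi_{22} = 0.2951.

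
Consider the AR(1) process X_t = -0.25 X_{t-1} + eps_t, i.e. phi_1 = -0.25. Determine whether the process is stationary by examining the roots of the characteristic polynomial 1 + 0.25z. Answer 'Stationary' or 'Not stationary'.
\text{Stationary}

The AR(p) characteristic polynomial is P(z) = 1 + 0.25z.
Stationarity requires all roots to lie outside the unit circle, i.e. |z| > 1 for every root.
This is linear in z: 1 + (0.25) z = 0  =>  z = -1/(0.25) = -4,  |z| = 4.
Moduli of all roots: 4.0000.
All moduli strictly greater than 1? Yes.
Verdict: Stationary.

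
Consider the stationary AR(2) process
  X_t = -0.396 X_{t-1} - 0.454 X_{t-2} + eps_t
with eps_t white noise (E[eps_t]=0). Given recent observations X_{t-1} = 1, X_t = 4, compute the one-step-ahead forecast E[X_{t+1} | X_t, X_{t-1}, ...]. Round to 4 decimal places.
E[X_{t+1} \mid \mathcal F_t] = -2.0380

For an AR(p) model X_t = c + sum_i phi_i X_{t-i} + eps_t, the
one-step-ahead conditional mean is
  E[X_{t+1} | X_t, ...] = c + sum_i phi_i X_{t+1-i}.
Substitute known values:
  E[X_{t+1} | ...] = (-0.396) * (4) + (-0.454) * (1)
                   = -2.0380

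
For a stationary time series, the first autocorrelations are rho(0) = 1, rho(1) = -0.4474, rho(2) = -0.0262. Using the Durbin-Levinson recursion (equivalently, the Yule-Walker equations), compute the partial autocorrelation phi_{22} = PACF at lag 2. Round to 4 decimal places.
\phi_{22} = -0.2830

The PACF at lag k is phi_{kk}, the last component of the solution
to the Yule-Walker system G_k phi = r_k where
  (G_k)_{ij} = rho(|i - j|), (r_k)_i = rho(i), i,j = 1..k.
Equivalently, Durbin-Levinson gives phi_{kk} iteratively:
  phi_{11} = rho(1)
  phi_{kk} = [rho(k) - sum_{j=1..k-1} phi_{k-1,j} rho(k-j)]
            / [1 - sum_{j=1..k-1} phi_{k-1,j} rho(j)],
  phi_{k,j} = phi_{k-1,j} - phi_{kk} phi_{k-1,k-j},  j = 1..k-1.
Step k = 1:
  phi_11 = rho(1) = -0.4474.
Step k = 2:
  phi_22 = [rho(2) - phi_11 rho(1)] / [1 - phi_11 rho(1)] = [-0.0262 - (-0.4474)(-0.4474)] / [1 - (-0.4474)(-0.4474)]
         = -0.22636676 / 0.79983324 = -0.283.
Therefore phi_{22} = -0.2830.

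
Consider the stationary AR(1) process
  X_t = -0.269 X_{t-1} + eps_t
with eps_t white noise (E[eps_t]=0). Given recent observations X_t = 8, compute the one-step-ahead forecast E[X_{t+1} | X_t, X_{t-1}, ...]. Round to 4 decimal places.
E[X_{t+1} \mid \mathcal F_t] = -2.1520

For an AR(p) model X_t = c + sum_i phi_i X_{t-i} + eps_t, the
one-step-ahead conditional mean is
  E[X_{t+1} | X_t, ...] = c + sum_i phi_i X_{t+1-i}.
Substitute known values:
  E[X_{t+1} | ...] = (-0.269) * (8)
                   = -2.1520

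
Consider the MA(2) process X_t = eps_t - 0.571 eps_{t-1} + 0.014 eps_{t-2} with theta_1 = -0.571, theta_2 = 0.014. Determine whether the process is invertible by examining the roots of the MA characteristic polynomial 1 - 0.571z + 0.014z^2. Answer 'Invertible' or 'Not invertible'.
\text{Invertible}

The MA(q) characteristic polynomial is P(z) = 1 - 0.571z + 0.014z^2.
Invertibility requires all roots to lie outside the unit circle, i.e. |z| > 1 for every root.
Set 1 + (-0.571) z + (0.014) z^2 = 0, i.e. a z^2 + b z + c = 0 with a = 0.014, b = -0.571, c = 1.
Discriminant D = b^2 - 4ac = (-0.571)^2 - 4*(0.014)*1 = 0.326041 - (0.056) = 0.270041.
D >= 0, so the roots are real: z = (-b +/- sqrt(D)) / (2a) = (0.571 +/- 0.519655) / (0.028).
  z_1 = (0.571 + 0.519655) / (0.028) = 38.952,   |z_1| = 38.952.
  z_2 = (0.571 - 0.519655) / (0.028) = 1.8338,   |z_2| = 1.8338.
Moduli of all roots: 38.9520, 1.8338.
All moduli strictly greater than 1? Yes.
Verdict: Invertible.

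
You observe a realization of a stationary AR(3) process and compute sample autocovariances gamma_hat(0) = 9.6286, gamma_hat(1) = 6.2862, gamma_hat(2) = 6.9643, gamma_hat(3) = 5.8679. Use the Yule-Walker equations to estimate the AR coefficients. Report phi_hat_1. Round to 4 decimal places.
\hat\phi_{1} = 0.2610

The Yule-Walker equations for an AR(p) process read, in matrix form,
  Gamma_p phi = r_p,   with   (Gamma_p)_{ij} = gamma(|i - j|),
                       (r_p)_i = gamma(i),   i,j = 1..p.
Substitute the sample gammas (Toeplitz matrix and right-hand side of size 3):
  Gamma_p = [[9.6286, 6.2862, 6.9643], [6.2862, 9.6286, 6.2862], [6.9643, 6.2862, 9.6286]]
  r_p     = [6.2862, 6.9643, 5.8679]
Written out (R1..R3):
  (R1) 9.6286 phi_1 + 6.2862 phi_2 + 6.9643 phi_3 = 6.2862
  (R2) 6.2862 phi_1 + 9.6286 phi_2 + 6.2862 phi_3 = 6.9643
  (R3) 6.9643 phi_1 + 6.2862 phi_2 + 9.6286 phi_3 = 5.8679
Gaussian elimination:
  R2 <- R2 - (6.2862/9.6286) R1 = R2 - (0.652867) R1:  5.524544 phi_2 + 1.739435 phi_3 = 2.860244
  R3 <- R3 - (6.9643/9.6286) R1 = R3 - (0.723293) R1:  1.739435 phi_2 + 4.59137 phi_3 = 1.321135
  R3 <- R3 - (1.739435/5.524544) R2 = R3 - (0.314856) R2:  4.043699 phi_3 = 0.42057
Back-substitution:
  phi_hat_3 = 0.42057 / 4.043699 = 0.104006
  phi_hat_2 = (2.860244 - (1.739435)(0.104006)) / 5.524544 = 0.484987
  phi_hat_1 = (6.2862 - (6.2862)(0.484987) - (6.9643)(0.104006)) / 9.6286 = 0.261008
So phi_hat = [0.2610, 0.4850, 0.1040].
Therefore phi_hat_1 = 0.2610.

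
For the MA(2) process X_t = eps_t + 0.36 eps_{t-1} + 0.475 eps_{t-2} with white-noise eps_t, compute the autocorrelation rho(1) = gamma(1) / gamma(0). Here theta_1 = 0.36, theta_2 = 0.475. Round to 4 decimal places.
\rho(1) = 0.3918

For an MA(q) process with theta_0 = 1, the autocovariance is
  gamma(k) = sigma^2 * sum_{i=0..q-k} theta_i * theta_{i+k},
and rho(k) = gamma(k) / gamma(0). Sigma^2 cancels.
  numerator   = (1)*(0.36) + (0.36)*(0.475) = 0.531.
  denominator = (1)^2 + (0.36)^2 + (0.475)^2 = 1.355225.
  rho(1) = 0.531 / 1.355225 = 0.3918.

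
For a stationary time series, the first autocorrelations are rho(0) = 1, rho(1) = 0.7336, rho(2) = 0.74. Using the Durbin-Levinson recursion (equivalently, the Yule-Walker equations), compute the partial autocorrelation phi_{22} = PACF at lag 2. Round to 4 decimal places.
\phi_{22} = 0.4370

The PACF at lag k is phi_{kk}, the last component of the solution
to the Yule-Walker system G_k phi = r_k where
  (G_k)_{ij} = rho(|i - j|), (r_k)_i = rho(i), i,j = 1..k.
Equivalently, Durbin-Levinson gives phi_{kk} iteratively:
  phi_{11} = rho(1)
  phi_{kk} = [rho(k) - sum_{j=1..k-1} phi_{k-1,j} rho(k-j)]
            / [1 - sum_{j=1..k-1} phi_{k-1,j} rho(j)],
  phi_{k,j} = phi_{k-1,j} - phi_{kk} phi_{k-1,k-j},  j = 1..k-1.
Step k = 1:
  phi_11 = rho(1) = 0.7336.
Step k = 2:
  phi_22 = [rho(2) - phi_11 rho(1)] / [1 - phi_11 rho(1)] = [0.74 - (0.7336)(0.7336)] / [1 - (0.7336)(0.7336)]
         = 0.20183104 / 0.46183104 = 0.437.
Therefore phi_{22} = 0.4370.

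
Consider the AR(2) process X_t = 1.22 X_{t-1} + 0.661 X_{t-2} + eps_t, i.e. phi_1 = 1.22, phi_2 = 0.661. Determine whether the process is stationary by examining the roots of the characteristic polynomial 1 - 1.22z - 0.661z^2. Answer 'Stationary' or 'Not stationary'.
\text{Not stationary}

The AR(p) characteristic polynomial is P(z) = 1 - 1.22z - 0.661z^2.
Stationarity requires all roots to lie outside the unit circle, i.e. |z| > 1 for every root.
Set 1 + (-1.22) z + (-0.661) z^2 = 0, i.e. a z^2 + b z + c = 0 with a = -0.661, b = -1.22, c = 1.
Discriminant D = b^2 - 4ac = (-1.22)^2 - 4*(-0.661)*1 = 1.4884 - (-2.644) = 4.1324.
D >= 0, so the roots are real: z = (-b +/- sqrt(D)) / (2a) = (1.22 +/- 2.032831) / (-1.322).
  z_1 = (1.22 + 2.032831) / (-1.322) = -2.4605,   |z_1| = 2.4605.
  z_2 = (1.22 - 2.032831) / (-1.322) = 0.6148,   |z_2| = 0.6148.
Moduli of all roots: 2.4605, 0.6148.
All moduli strictly greater than 1? No.
Verdict: Not stationary.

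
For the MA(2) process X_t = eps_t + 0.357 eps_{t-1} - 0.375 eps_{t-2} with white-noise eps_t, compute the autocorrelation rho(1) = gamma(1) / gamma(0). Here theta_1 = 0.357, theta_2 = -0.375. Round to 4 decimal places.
\rho(1) = 0.1760

For an MA(q) process with theta_0 = 1, the autocovariance is
  gamma(k) = sigma^2 * sum_{i=0..q-k} theta_i * theta_{i+k},
and rho(k) = gamma(k) / gamma(0). Sigma^2 cancels.
  numerator   = (1)*(0.357) + (0.357)*(-0.375) = 0.223125.
  denominator = (1)^2 + (0.357)^2 + (-0.375)^2 = 1.268074.
  rho(1) = 0.223125 / 1.268074 = 0.1760.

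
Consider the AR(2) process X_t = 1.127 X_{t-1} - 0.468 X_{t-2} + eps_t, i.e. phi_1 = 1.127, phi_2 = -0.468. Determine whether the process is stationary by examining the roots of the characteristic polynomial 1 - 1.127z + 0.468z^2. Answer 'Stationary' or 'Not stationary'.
\text{Stationary}

The AR(p) characteristic polynomial is P(z) = 1 - 1.127z + 0.468z^2.
Stationarity requires all roots to lie outside the unit circle, i.e. |z| > 1 for every root.
Set 1 + (-1.127) z + (0.468) z^2 = 0, i.e. a z^2 + b z + c = 0 with a = 0.468, b = -1.127, c = 1.
Discriminant D = b^2 - 4ac = (-1.127)^2 - 4*(0.468)*1 = 1.270129 - (1.872) = -0.601871.
D < 0, so the roots are the complex-conjugate pair z = (-b +/- i sqrt(-D)) / (2a) = 1.2041 +/- 0.8288i.
For a conjugate pair |z|^2 = z * conj(z) = (product of roots) = c/a = 1/(0.468) = 2.136752, so |z| = sqrt(2.136752) = 1.4618 for both roots.
Moduli of all roots: 1.4618, 1.4618.
All moduli strictly greater than 1? Yes.
Verdict: Stationary.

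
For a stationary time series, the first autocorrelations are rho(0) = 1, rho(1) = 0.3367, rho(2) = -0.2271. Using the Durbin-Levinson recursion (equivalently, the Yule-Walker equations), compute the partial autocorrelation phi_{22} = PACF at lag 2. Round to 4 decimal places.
\phi_{22} = -0.3840

The PACF at lag k is phi_{kk}, the last component of the solution
to the Yule-Walker system G_k phi = r_k where
  (G_k)_{ij} = rho(|i - j|), (r_k)_i = rho(i), i,j = 1..k.
Equivalently, Durbin-Levinson gives phi_{kk} iteratively:
  phi_{11} = rho(1)
  phi_{kk} = [rho(k) - sum_{j=1..k-1} phi_{k-1,j} rho(k-j)]
            / [1 - sum_{j=1..k-1} phi_{k-1,j} rho(j)],
  phi_{k,j} = phi_{k-1,j} - phi_{kk} phi_{k-1,k-j},  j = 1..k-1.
Step k = 1:
  phi_11 = rho(1) = 0.3367.
Step k = 2:
  phi_22 = [rho(2) - phi_11 rho(1)] / [1 - phi_11 rho(1)] = [-0.2271 - (0.3367)(0.3367)] / [1 - (0.3367)(0.3367)]
         = -0.34046689 / 0.88663311 = -0.384.
Therefore phi_{22} = -0.3840.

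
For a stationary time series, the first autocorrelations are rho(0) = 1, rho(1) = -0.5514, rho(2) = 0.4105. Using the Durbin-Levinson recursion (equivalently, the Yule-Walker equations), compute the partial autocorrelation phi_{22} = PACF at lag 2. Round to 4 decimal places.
\phi_{22} = 0.1530

The PACF at lag k is phi_{kk}, the last component of the solution
to the Yule-Walker system G_k phi = r_k where
  (G_k)_{ij} = rho(|i - j|), (r_k)_i = rho(i), i,j = 1..k.
Equivalently, Durbin-Levinson gives phi_{kk} iteratively:
  phi_{11} = rho(1)
  phi_{kk} = [rho(k) - sum_{j=1..k-1} phi_{k-1,j} rho(k-j)]
            / [1 - sum_{j=1..k-1} phi_{k-1,j} rho(j)],
  phi_{k,j} = phi_{k-1,j} - phi_{kk} phi_{k-1,k-j},  j = 1..k-1.
Step k = 1:
  phi_11 = rho(1) = -0.5514.
Step k = 2:
  phi_22 = [rho(2) - phi_11 rho(1)] / [1 - phi_11 rho(1)] = [0.4105 - (-0.5514)(-0.5514)] / [1 - (-0.5514)(-0.5514)]
         = 0.10645804 / 0.69595804 = 0.153.
Therefore phi_{22} = 0.1530.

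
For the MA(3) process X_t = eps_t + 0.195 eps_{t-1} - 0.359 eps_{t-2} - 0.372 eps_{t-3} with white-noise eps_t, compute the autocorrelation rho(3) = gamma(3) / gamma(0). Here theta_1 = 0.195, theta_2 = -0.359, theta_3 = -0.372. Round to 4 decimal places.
\rho(3) = -0.2850

For an MA(q) process with theta_0 = 1, the autocovariance is
  gamma(k) = sigma^2 * sum_{i=0..q-k} theta_i * theta_{i+k},
and rho(k) = gamma(k) / gamma(0). Sigma^2 cancels.
  numerator   = (1)*(-0.372) = -0.372.
  denominator = (1)^2 + (0.195)^2 + (-0.359)^2 + (-0.372)^2 = 1.30529.
  rho(3) = -0.372 / 1.30529 = -0.2850.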